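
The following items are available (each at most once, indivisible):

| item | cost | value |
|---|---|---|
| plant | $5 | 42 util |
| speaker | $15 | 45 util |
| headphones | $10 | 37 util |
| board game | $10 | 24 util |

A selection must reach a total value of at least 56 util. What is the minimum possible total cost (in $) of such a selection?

15

Subsets with value ≥ 56, sorted by total cost:
- plant+headphones: cost 15, value 79
- plant+board game: cost 15, value 66
- plant+speaker: cost 20, value 87
- headphones+board game: cost 20, value 61
Minimum cost: 15 $.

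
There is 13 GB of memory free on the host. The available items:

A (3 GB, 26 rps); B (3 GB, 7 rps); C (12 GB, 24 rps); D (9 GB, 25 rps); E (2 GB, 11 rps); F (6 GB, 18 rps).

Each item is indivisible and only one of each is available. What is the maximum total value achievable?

55 rps

Check high-value combinations within 13 GB:
- A+E+F: memory 3+2+6=11, value 26+11+18=55
- A+D: memory 3+9=12, value 26+25=51
- A+B+F: memory 3+3+6=12, value 26+7+18=51
Best: 55 rps.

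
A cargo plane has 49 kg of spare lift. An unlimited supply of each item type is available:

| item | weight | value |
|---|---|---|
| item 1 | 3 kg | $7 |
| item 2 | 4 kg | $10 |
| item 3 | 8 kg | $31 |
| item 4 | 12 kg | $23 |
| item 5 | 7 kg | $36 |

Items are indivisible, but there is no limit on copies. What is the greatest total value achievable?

Best value-per-unit is item 5 at 36/7, and filling with it alone uses weight 7×7=49. No mix of the others beats 7×36 = 252.

$252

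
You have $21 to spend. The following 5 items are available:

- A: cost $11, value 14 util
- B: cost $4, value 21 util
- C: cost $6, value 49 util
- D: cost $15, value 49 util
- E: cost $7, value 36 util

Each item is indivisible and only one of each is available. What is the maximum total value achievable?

Check high-value combinations within $21:
- B+C+E: cost 4+6+7=17, value 21+49+36=106
- C+D: cost 6+15=21, value 49+49=98
- C+E: cost 6+7=13, value 49+36=85
- A+B+C: cost 11+4+6=21, value 14+21+49=84
Best: 106 util.

106 util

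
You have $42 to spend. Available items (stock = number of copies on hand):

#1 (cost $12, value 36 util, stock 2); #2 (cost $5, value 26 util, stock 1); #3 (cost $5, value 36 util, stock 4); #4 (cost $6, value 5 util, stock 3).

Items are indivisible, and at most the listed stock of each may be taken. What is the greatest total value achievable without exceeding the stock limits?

Best selections within cost 42 and stock limits:
- 1×#1 + 1×#2 + 4×#3: cost 37, value 206
- 1×#1 + 4×#3 + 1×#4: cost 38, value 185
- 1×#1 + 4×#3: cost 32, value 180
- 1×#2 + 4×#3 + 2×#4: cost 37, value 180
Best: 206 util.

206 util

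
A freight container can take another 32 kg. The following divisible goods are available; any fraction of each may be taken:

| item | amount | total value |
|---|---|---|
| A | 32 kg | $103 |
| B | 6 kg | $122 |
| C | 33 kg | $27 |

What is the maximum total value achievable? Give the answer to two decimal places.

205.69

Take in order of value per unit:
- B (122/6 per unit): all 6 → value 122, running total 122.00
- A (103/32 per unit): 26 of 32 → value 26×103/32 = 83.6875, running total 205.69
Total 205.69.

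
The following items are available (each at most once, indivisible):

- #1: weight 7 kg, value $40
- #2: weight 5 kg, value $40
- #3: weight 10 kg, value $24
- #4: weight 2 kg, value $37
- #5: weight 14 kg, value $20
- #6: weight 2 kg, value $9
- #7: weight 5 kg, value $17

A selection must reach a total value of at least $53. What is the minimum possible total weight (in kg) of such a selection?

Subsets with value ≥ 53, sorted by total weight:
- #2+#4: weight 7, value 77
- #4+#7: weight 7, value 54
Minimum weight: 7 kg.

7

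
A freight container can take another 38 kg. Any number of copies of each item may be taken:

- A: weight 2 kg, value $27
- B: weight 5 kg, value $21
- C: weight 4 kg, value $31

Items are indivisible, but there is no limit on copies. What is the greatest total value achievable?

$513

Best value-per-unit is A at 27/2, and filling with it alone uses weight 19×2=38. No mix of the others beats 19×27 = 513.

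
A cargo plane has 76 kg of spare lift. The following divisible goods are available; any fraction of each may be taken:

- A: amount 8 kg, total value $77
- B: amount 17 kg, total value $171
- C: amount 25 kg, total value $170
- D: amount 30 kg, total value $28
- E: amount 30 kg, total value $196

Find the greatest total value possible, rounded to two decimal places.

Take in order of value per unit:
- B (171/17 per unit): all 17 → value 171, running total 171.00
- A (77/8 per unit): all 8 → value 77, running total 248.00
- C (170/25 per unit): all 25 → value 170, running total 418.00
- E (196/30 per unit): 26 of 30 → value 26×196/30 = 169.8667, running total 587.87
Total 587.87.

587.87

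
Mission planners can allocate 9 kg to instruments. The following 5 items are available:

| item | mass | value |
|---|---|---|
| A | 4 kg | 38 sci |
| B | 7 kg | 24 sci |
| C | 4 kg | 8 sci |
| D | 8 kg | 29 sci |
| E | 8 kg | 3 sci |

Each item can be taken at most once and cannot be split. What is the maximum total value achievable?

46 sci

Check high-value combinations within 9 kg:
- A+C: mass 4+4=8, value 38+8=46
- A: mass 4, value 38
- D: mass 8, value 29
Best: 46 sci.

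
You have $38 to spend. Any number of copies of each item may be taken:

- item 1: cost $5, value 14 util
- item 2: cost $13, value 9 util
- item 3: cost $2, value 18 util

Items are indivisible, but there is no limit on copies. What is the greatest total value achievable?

Best value-per-unit is item 3 at 18/2, and filling with it alone uses cost 19×2=38. No mix of the others beats 19×18 = 342.

342 util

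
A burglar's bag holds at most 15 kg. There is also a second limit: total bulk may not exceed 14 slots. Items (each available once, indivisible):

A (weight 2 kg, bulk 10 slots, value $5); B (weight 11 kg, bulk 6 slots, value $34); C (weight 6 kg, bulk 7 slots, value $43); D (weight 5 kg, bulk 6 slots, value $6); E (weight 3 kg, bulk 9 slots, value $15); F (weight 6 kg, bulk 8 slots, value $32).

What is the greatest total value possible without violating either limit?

$49

Feasible sets respecting both limits:
- C+D: weight 11, bulk 13, value 49
- C: weight 6, bulk 7, value 43
- D+F: weight 11, bulk 14, value 38
Best: $49.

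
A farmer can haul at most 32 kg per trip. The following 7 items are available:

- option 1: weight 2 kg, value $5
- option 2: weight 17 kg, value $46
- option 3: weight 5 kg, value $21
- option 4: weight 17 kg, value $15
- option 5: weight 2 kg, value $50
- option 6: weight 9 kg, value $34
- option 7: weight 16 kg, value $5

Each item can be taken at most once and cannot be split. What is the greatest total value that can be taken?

$135

Check high-value combinations within 32 kg:
- option 1+option 2+option 5+option 6: weight 2+17+2+9=30, value 5+46+50+34=135
- option 2+option 5+option 6: weight 17+2+9=28, value 46+50+34=130
- option 1+option 2+option 3+option 5: weight 2+17+5+2=26, value 5+46+21+50=122
- option 2+option 3+option 5: weight 17+5+2=24, value 46+21+50=117
Best: $135.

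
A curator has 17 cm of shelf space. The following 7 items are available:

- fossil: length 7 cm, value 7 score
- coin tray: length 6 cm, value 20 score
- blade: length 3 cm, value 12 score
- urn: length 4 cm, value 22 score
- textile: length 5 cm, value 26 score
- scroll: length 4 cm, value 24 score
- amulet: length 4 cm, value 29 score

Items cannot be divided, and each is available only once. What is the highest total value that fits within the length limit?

101 score

Check high-value combinations within 17 cm:
- urn+textile+scroll+amulet: length 4+5+4+4=17, value 22+26+24+29=101
- blade+textile+scroll+amulet: length 3+5+4+4=16, value 12+26+24+29=91
- blade+urn+textile+amulet: length 3+4+5+4=16, value 12+22+26+29=89
- blade+urn+scroll+amulet: length 3+4+4+4=15, value 12+22+24+29=87
- coin tray+blade+scroll+amulet: length 6+3+4+4=17, value 20+12+24+29=85
Best: 101 score.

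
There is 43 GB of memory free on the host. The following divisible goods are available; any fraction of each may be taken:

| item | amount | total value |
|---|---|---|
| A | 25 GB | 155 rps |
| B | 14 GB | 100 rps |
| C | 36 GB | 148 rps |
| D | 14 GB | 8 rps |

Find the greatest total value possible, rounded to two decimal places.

Take in order of value per unit:
- B (100/14 per unit): all 14 → value 100, running total 100.00
- A (155/25 per unit): all 25 → value 155, running total 255.00
- C (148/36 per unit): 4 of 36 → value 4×148/36 = 16.4444, running total 271.44
Total 271.44.

271.44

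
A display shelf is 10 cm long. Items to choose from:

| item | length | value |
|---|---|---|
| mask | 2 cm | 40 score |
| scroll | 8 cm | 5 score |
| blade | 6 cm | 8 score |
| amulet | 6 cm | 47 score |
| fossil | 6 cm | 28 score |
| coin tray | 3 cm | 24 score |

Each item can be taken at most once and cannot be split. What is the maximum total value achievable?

87 score

This is a 0/1 knapsack; check combinations near the capacity.
- mask+amulet: length 2+6=8, value 40+47=87
- amulet+coin tray: length 6+3=9, value 47+24=71
- mask+fossil: length 2+6=8, value 40+28=68
Best: 87 score.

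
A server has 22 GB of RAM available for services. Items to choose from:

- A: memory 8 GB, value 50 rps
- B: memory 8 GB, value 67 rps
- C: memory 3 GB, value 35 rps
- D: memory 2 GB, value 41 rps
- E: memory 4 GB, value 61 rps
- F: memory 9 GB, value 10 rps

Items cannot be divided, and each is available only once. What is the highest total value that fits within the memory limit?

219 rps

This is a 0/1 knapsack; check combinations near the capacity.
- A+B+D+E: memory 8+8+2+4=22, value 50+67+41+61=219
- B+C+D+E: memory 8+3+2+4=17, value 67+35+41+61=204
- A+B+C+D: memory 8+8+3+2=21, value 50+67+35+41=193
- A+C+D+E: memory 8+3+2+4=17, value 50+35+41+61=187
- A+B+E: memory 8+8+4=20, value 50+67+61=178
Best: 219 rps.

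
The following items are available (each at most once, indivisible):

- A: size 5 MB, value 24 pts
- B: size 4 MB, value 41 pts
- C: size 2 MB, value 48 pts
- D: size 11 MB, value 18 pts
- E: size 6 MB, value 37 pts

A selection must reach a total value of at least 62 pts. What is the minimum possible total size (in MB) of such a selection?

6

Subsets with value ≥ 62, sorted by total size:
- B+C: size 6, value 89
- A+C: size 7, value 72
Minimum size: 6 MB.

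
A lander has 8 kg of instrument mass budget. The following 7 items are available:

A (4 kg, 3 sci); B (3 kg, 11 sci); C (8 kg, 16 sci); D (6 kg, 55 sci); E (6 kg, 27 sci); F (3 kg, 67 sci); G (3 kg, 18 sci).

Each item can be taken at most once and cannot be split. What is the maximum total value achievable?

Check high-value combinations within 8 kg:
- F+G: mass 3+3=6, value 67+18=85
- B+F: mass 3+3=6, value 11+67=78
- A+F: mass 4+3=7, value 3+67=70
Best: 85 sci.

85 sci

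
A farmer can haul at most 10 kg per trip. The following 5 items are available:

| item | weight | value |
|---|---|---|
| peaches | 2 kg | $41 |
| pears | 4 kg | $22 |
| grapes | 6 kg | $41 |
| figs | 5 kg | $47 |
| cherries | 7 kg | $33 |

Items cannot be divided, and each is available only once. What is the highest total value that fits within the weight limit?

This is a 0/1 knapsack; check combinations near the capacity.
- peaches+figs: weight 2+5=7, value 41+47=88
- peaches+grapes: weight 2+6=8, value 41+41=82
- peaches+cherries: weight 2+7=9, value 41+33=74
- pears+figs: weight 4+5=9, value 22+47=69
Best: $88.

$88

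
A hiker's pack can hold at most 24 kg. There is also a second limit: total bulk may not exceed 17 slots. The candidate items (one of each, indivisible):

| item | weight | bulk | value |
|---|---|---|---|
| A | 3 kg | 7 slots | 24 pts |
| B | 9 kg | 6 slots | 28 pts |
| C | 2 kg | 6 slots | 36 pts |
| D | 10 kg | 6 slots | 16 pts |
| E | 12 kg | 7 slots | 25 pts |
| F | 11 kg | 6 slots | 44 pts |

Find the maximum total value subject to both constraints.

80 pts

Feasible sets respecting both limits:
- C+F: weight 13, bulk 12, value 80
- B+F: weight 20, bulk 12, value 72
- E+F: weight 23, bulk 13, value 69
- A+F: weight 14, bulk 13, value 68
Best: 80 pts.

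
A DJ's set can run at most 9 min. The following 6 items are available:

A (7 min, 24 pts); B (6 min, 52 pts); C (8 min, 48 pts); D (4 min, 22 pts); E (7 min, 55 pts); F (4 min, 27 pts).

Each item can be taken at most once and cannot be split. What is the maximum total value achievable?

Check high-value combinations within 9 min:
- E: duration 7, value 55
- B: duration 6, value 52
- D+F: duration 4+4=8, value 22+27=49
- C: duration 8, value 48
Best: 55 pts.

55 pts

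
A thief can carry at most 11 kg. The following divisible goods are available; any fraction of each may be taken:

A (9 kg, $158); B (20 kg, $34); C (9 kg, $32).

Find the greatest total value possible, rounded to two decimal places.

165.11

Take in order of value per unit:
- A (158/9 per unit): all 9 → value 158, running total 158.00
- C (32/9 per unit): 2 of 9 → value 2×32/9 = 7.1111, running total 165.11
Total 165.11.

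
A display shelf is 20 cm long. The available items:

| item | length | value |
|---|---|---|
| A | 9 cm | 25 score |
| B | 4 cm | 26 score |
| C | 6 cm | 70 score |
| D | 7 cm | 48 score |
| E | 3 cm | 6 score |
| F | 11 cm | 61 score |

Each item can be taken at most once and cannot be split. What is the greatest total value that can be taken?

Check high-value combinations within 20 cm:
- B+C+D+E: length 4+6+7+3=20, value 26+70+48+6=150
- B+C+D: length 4+6+7=17, value 26+70+48=144
- C+E+F: length 6+3+11=20, value 70+6+61=137
- C+F: length 6+11=17, value 70+61=131
- C+D+E: length 6+7+3=16, value 70+48+6=124
Best: 150 score.

150 score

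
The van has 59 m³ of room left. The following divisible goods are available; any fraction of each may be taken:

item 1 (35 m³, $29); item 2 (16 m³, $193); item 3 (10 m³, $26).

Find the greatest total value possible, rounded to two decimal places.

Take in order of value per unit:
- item 2 (193/16 per unit): all 16 → value 193, running total 193.00
- item 3 (26/10 per unit): all 10 → value 26, running total 219.00
- item 1 (29/35 per unit): 33 of 35 → value 33×29/35 = 27.3429, running total 246.34
Total 246.34.

246.34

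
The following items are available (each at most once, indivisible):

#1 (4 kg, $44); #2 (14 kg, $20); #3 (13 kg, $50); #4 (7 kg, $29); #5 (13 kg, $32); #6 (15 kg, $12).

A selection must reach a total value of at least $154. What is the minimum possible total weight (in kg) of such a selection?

37

Subsets with value ≥ 154, sorted by total weight:
- #1+#3+#4+#5: weight 37, value 155
- #1+#2+#3+#4+#5: weight 51, value 175
- #1+#3+#4+#5+#6: weight 52, value 167
Minimum weight: 37 kg.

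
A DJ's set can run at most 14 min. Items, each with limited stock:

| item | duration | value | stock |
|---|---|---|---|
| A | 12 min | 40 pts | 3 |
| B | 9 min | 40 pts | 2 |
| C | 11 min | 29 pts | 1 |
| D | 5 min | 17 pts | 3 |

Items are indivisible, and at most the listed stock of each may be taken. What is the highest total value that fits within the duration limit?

Best selections within duration 14 and stock limits:
- 1×B + 1×D: duration 14, value 57
- 1×B: duration 9, value 40
- 1×A: duration 12, value 40
Best: 57 pts.

57 pts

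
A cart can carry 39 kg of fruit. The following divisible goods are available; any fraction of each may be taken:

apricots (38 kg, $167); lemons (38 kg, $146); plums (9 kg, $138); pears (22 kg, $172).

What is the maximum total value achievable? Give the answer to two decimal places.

Take in order of value per unit:
- plums (138/9 per unit): all 9 → value 138, running total 138.00
- pears (172/22 per unit): all 22 → value 172, running total 310.00
- apricots (167/38 per unit): 8 of 38 → value 8×167/38 = 35.1579, running total 345.16
Total 345.16.

345.16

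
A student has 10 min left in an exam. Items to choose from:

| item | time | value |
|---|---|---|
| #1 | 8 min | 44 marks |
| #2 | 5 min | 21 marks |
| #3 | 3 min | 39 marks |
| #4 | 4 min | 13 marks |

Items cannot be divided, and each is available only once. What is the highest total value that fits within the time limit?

This is a 0/1 knapsack; check combinations near the capacity.
- #2+#3: time 5+3=8, value 21+39=60
- #3+#4: time 3+4=7, value 39+13=52
- #1: time 8, value 44
- #3: time 3, value 39
Best: 60 marks.

60 marks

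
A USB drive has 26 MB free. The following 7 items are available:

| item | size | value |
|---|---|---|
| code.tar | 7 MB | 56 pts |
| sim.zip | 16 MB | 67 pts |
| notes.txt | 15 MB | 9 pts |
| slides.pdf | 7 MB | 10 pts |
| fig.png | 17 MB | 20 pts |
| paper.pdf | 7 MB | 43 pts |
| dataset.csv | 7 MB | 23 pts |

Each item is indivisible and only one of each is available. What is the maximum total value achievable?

Check high-value combinations within 26 MB:
- code.tar+sim.zip: size 7+16=23, value 56+67=123
- code.tar+paper.pdf+dataset.csv: size 7+7+7=21, value 56+43+23=122
- sim.zip+paper.pdf: size 16+7=23, value 67+43=110
- code.tar+slides.pdf+paper.pdf: size 7+7+7=21, value 56+10+43=109
Best: 123 pts.

123 pts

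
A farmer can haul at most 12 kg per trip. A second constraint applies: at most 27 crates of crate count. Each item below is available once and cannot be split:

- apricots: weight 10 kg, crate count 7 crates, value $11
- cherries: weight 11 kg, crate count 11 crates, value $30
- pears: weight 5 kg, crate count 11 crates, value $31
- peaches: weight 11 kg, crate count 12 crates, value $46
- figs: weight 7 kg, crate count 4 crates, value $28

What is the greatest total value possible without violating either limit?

Feasible sets respecting both limits:
- pears+figs: weight 12, crate count 15, value 59
- peaches: weight 11, crate count 12, value 46
- pears: weight 5, crate count 11, value 31
- cherries: weight 11, crate count 11, value 30
Best: $59.

$59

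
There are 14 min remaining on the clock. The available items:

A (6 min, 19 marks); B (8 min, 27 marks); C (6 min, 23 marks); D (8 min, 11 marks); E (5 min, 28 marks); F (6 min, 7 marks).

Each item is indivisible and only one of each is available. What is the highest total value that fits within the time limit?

Check high-value combinations within 14 min:
- B+E: time 8+5=13, value 27+28=55
- C+E: time 6+5=11, value 23+28=51
- B+C: time 8+6=14, value 27+23=50
- A+E: time 6+5=11, value 19+28=47
- A+B: time 6+8=14, value 19+27=46
Best: 55 marks.

55 marks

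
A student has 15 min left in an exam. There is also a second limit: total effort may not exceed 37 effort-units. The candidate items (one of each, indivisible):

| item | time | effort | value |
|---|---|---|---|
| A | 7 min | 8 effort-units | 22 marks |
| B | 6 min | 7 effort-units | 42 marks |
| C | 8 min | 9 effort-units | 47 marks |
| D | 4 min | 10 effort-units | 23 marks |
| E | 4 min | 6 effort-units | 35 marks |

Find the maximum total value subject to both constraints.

100 marks

Feasible sets respecting both limits:
- B+D+E: time 14, effort 23, value 100
- B+C: time 14, effort 16, value 89
- C+E: time 12, effort 15, value 82
Best: 100 marks.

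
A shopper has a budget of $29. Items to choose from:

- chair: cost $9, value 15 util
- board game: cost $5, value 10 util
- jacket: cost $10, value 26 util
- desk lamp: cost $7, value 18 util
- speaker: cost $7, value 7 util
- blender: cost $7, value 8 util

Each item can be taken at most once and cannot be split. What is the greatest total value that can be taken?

62 util

Check high-value combinations within $29:
- board game+jacket+desk lamp+blender: cost 5+10+7+7=29, value 10+26+18+8=62
- board game+jacket+desk lamp+speaker: cost 5+10+7+7=29, value 10+26+18+7=61
- chair+jacket+desk lamp: cost 9+10+7=26, value 15+26+18=59
- board game+jacket+desk lamp: cost 5+10+7=22, value 10+26+18=54
- jacket+desk lamp+blender: cost 10+7+7=24, value 26+18+8=52
Best: 62 util.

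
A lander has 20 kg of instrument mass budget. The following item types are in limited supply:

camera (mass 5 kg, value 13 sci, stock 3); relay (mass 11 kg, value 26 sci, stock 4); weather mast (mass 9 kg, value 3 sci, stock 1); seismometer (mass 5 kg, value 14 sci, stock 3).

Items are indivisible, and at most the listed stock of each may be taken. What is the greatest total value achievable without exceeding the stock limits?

Best selections within mass 20 and stock limits:
- 1×camera + 3×seismometer: mass 20, value 55
- 2×camera + 2×seismometer: mass 20, value 54
Best: 55 sci.

55 sci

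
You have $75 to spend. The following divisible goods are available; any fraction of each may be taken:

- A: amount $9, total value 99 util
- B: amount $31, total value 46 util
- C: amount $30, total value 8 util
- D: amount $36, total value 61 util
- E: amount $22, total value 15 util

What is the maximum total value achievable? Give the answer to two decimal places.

Take in order of value per unit:
- A (99/9 per unit): all 9 → value 99, running total 99.00
- D (61/36 per unit): all 36 → value 61, running total 160.00
- B (46/31 per unit): 30 of 31 → value 30×46/31 = 44.5161, running total 204.52
Total 204.52.

204.52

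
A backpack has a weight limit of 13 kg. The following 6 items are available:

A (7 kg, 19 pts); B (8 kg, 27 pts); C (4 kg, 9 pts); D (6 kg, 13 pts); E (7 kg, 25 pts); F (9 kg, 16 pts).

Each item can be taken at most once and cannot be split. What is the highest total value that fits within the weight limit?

38 pts

Check high-value combinations within 13 kg:
- D+E: weight 6+7=13, value 13+25=38
- B+C: weight 8+4=12, value 27+9=36
- C+E: weight 4+7=11, value 9+25=34
- A+D: weight 7+6=13, value 19+13=32
- A+C: weight 7+4=11, value 19+9=28
Best: 38 pts.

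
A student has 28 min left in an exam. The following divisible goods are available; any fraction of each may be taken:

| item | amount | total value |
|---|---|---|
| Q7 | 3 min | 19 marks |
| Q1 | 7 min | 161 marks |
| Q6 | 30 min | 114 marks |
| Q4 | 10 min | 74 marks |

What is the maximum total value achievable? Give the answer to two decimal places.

284.40

Take in order of value per unit:
- Q1 (161/7 per unit): all 7 → value 161, running total 161.00
- Q4 (74/10 per unit): all 10 → value 74, running total 235.00
- Q7 (19/3 per unit): all 3 → value 19, running total 254.00
- Q6 (114/30 per unit): 8 of 30 → value 8×114/30 = 30.4000, running total 284.40
Total 284.40.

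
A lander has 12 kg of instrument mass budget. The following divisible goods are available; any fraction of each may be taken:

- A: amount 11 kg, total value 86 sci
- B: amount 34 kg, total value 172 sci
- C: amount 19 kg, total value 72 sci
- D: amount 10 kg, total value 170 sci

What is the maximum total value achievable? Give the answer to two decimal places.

185.64

Take in order of value per unit:
- D (170/10 per unit): all 10 → value 170, running total 170.00
- A (86/11 per unit): 2 of 11 → value 2×86/11 = 15.6364, running total 185.64
Total 185.64.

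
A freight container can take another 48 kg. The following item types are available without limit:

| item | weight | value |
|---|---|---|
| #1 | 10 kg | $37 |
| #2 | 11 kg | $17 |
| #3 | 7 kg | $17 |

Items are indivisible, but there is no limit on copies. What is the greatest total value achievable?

Best value-per-unit is #1 at 37/10; filling with it alone gives 4×37 = 148.
Optimal mix: 4×#1 + 1×#3 → weight 47, value 165.

$165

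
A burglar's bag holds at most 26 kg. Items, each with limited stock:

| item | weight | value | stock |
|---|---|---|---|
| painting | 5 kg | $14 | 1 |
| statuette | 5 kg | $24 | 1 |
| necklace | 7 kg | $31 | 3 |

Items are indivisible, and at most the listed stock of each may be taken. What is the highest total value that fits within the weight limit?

Top feasible selections:
- 1×statuette + 3×necklace: weight 26, value 117
- 1×painting + 3×necklace: weight 26, value 107
Best: $117.

$117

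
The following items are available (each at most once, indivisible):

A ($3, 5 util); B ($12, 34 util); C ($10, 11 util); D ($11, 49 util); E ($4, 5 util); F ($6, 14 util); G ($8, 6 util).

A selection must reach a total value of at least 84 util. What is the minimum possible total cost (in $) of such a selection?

Subsets with value ≥ 84, sorted by total cost:
- A+B+D: cost 26, value 88
- B+D+E: cost 27, value 88
- B+D+F: cost 29, value 97
Minimum cost: 26 $.

26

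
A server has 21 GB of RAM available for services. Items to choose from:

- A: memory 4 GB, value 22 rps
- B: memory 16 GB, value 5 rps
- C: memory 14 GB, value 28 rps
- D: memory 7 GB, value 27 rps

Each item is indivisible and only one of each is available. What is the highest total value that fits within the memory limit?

55 rps

Check high-value combinations within 21 GB:
- C+D: memory 14+7=21, value 28+27=55
- A+C: memory 4+14=18, value 22+28=50
- A+D: memory 4+7=11, value 22+27=49
- C: memory 14, value 28
- D: memory 7, value 27
Best: 55 rps.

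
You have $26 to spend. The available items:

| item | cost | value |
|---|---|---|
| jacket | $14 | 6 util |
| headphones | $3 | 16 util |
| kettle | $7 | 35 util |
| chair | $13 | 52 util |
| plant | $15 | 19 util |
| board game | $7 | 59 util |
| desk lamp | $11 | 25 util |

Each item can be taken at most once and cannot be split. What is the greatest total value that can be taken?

127 util

Check high-value combinations within $26:
- headphones+chair+board game: cost 3+13+7=23, value 16+52+59=127
- kettle+board game+desk lamp: cost 7+7+11=25, value 35+59+25=119
- chair+board game: cost 13+7=20, value 52+59=111
Best: 127 util.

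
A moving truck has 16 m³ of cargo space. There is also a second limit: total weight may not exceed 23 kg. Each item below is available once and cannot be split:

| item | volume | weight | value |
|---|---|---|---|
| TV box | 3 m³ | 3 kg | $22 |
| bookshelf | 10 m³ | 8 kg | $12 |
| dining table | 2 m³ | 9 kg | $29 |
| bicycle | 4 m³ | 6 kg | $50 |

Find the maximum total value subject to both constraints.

$101

Feasible sets respecting both limits:
- TV box+dining table+bicycle: volume 9, weight 18, value 101
- bookshelf+dining table+bicycle: volume 16, weight 23, value 91
- dining table+bicycle: volume 6, weight 15, value 79
Best: $101.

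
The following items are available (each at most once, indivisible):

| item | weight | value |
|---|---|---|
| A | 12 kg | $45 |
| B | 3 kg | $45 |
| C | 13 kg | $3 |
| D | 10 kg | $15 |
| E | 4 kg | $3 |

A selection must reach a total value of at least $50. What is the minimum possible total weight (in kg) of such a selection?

Subsets with value ≥ 50, sorted by total weight:
- B+D: weight 13, value 60
- A+B: weight 15, value 90
- B+D+E: weight 17, value 63
- A+B+E: weight 19, value 93
Minimum weight: 13 kg.

13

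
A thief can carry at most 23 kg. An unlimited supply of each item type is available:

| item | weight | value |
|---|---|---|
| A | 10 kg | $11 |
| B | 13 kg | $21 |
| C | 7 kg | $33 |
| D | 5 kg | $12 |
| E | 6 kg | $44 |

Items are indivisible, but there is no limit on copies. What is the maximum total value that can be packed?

$144

Best value-per-unit is E at 44/6; filling with it alone gives 3×44 = 132.
Optimal mix: 1×D + 3×E → weight 23, value 144.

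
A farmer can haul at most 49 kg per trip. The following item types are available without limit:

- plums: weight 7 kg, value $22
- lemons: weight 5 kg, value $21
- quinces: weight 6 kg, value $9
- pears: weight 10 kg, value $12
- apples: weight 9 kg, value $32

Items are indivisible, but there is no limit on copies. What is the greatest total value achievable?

$200

Best value-per-unit is lemons at 21/5; filling with it alone gives 9×21 = 189.
Optimal mix: 8×lemons + 1×apples → weight 49, value 200.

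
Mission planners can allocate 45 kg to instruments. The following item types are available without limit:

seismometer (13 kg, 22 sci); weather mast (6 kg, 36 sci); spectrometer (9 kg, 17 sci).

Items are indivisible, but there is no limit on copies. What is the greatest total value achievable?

Best value-per-unit is weather mast at 36/6, and filling with it alone uses mass 7×6=42. No mix of the others beats 7×36 = 252.

252 sci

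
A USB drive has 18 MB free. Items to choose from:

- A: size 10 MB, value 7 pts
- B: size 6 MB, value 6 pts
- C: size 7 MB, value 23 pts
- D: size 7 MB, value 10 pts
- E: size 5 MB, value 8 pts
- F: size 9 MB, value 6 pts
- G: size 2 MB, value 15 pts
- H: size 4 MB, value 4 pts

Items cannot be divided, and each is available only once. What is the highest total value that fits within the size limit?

Check high-value combinations within 18 MB:
- C+E+G+H: size 7+5+2+4=18, value 23+8+15+4=50
- C+D+G: size 7+7+2=16, value 23+10+15=48
- C+E+G: size 7+5+2=14, value 23+8+15=46
Best: 50 pts.

50 pts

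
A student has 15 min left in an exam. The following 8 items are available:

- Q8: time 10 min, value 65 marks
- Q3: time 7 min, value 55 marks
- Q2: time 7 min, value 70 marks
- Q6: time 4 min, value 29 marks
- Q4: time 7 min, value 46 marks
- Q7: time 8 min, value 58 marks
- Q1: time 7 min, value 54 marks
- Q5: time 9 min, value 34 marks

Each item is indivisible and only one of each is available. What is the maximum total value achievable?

Check high-value combinations within 15 min:
- Q2+Q7: time 7+8=15, value 70+58=128
- Q3+Q2: time 7+7=14, value 55+70=125
- Q2+Q1: time 7+7=14, value 70+54=124
- Q2+Q4: time 7+7=14, value 70+46=116
- Q3+Q7: time 7+8=15, value 55+58=113
Best: 128 marks.

128 marks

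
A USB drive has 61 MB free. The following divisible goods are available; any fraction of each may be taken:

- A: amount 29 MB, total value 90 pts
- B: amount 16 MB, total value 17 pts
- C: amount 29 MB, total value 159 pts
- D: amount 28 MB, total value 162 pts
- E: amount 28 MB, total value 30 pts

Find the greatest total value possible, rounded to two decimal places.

Take in order of value per unit:
- D (162/28 per unit): all 28 → value 162, running total 162.00
- C (159/29 per unit): all 29 → value 159, running total 321.00
- A (90/29 per unit): 4 of 29 → value 4×90/29 = 12.4138, running total 333.41
Total 333.41.

333.41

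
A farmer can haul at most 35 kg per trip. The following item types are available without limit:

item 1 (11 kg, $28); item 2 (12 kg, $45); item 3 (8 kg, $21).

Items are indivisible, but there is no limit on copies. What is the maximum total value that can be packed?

$118

Best value-per-unit is item 2 at 45/12; filling with it alone gives 2×45 = 90.
Optimal mix: 1×item 1 + 2×item 2 → weight 35, value 118.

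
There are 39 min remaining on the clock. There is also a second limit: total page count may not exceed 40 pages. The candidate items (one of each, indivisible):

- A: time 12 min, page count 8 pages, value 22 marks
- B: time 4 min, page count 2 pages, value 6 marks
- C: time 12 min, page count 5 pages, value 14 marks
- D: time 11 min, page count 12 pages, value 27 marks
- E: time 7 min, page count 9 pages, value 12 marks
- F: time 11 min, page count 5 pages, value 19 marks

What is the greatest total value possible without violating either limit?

74 marks

Feasible sets respecting both limits:
- A+B+D+F: time 38, page count 27, value 74
- A+B+C+D: time 39, page count 27, value 69
- A+D+F: time 34, page count 25, value 68
- A+B+D+E: time 34, page count 31, value 67
Best: 74 marks.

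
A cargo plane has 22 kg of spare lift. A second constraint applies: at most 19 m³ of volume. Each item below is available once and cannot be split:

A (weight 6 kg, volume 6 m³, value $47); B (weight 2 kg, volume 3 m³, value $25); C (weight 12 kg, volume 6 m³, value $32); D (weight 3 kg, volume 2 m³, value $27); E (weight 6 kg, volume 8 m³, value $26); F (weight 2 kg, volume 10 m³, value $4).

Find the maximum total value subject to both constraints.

Feasible sets respecting both limits:
- A+B+D+E: weight 17, volume 19, value 125
- A+C+D: weight 21, volume 14, value 106
- A+B+C: weight 20, volume 15, value 104
- A+D+E: weight 15, volume 16, value 100
Best: $125.

$125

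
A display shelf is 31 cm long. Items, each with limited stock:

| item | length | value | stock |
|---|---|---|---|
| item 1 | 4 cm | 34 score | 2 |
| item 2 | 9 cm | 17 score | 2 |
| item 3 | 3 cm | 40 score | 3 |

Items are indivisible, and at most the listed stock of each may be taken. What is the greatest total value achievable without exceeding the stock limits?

Best selections within length 31 and stock limits:
- 2×item 1 + 1×item 2 + 3×item 3: length 26, value 205
- 2×item 1 + 3×item 3: length 17, value 188
- 1×item 1 + 2×item 2 + 3×item 3: length 31, value 188
- 1×item 1 + 1×item 2 + 3×item 3: length 22, value 171
Best: 205 score.

205 score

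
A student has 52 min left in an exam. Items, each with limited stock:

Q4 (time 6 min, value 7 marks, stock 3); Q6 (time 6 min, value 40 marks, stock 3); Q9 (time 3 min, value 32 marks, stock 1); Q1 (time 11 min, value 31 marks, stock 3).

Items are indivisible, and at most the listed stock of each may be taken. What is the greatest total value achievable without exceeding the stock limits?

Top feasible selections:
- 1×Q4 + 3×Q6 + 1×Q9 + 2×Q1: time 49, value 221
- 3×Q6 + 1×Q9 + 2×Q1: time 43, value 214
- 3×Q6 + 3×Q1: time 51, value 213
- 2×Q6 + 1×Q9 + 3×Q1: time 48, value 205
Best: 221 marks.

221 marks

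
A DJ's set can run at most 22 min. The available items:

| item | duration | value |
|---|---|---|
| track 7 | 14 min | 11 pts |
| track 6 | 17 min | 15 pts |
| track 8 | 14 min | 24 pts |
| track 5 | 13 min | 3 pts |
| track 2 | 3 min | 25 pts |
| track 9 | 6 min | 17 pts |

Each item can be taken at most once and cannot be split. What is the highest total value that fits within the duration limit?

Check high-value combinations within 22 min:
- track 8+track 2: duration 14+3=17, value 24+25=49
- track 5+track 2+track 9: duration 13+3+6=22, value 3+25+17=45
- track 2+track 9: duration 3+6=9, value 25+17=42
- track 8+track 9: duration 14+6=20, value 24+17=41
Best: 49 pts.

49 pts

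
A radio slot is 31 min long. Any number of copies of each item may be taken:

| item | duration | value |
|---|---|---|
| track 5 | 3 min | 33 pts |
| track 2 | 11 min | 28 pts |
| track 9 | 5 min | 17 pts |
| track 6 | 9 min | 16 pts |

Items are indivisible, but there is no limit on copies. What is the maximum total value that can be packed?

330 pts

Best value-per-unit is track 5 at 33/3, and filling with it alone uses duration 10×3=30. No mix of the others beats 10×33 = 330.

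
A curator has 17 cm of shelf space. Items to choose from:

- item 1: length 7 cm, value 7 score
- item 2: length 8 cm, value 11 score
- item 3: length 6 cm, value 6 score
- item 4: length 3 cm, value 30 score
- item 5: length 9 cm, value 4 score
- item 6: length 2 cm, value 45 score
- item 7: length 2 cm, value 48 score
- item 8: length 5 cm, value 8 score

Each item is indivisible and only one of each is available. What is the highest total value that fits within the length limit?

134 score

Check high-value combinations within 17 cm:
- item 2+item 4+item 6+item 7: length 8+3+2+2=15, value 11+30+45+48=134
- item 4+item 6+item 7+item 8: length 3+2+2+5=12, value 30+45+48+8=131
- item 1+item 4+item 6+item 7: length 7+3+2+2=14, value 7+30+45+48=130
- item 3+item 4+item 6+item 7: length 6+3+2+2=13, value 6+30+45+48=129
- item 4+item 5+item 6+item 7: length 3+9+2+2=16, value 30+4+45+48=127
Best: 134 score.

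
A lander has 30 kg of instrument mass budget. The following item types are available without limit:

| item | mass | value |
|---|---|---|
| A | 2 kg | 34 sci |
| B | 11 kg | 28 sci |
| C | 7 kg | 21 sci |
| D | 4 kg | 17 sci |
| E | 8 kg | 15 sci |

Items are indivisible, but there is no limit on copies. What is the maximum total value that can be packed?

Best value-per-unit is A at 34/2, and filling with it alone uses mass 15×2=30. No mix of the others beats 15×34 = 510.

510 sci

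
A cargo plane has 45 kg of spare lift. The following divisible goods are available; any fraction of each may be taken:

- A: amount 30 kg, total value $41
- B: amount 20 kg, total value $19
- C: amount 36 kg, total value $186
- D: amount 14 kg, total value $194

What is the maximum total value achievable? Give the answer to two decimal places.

Take in order of value per unit:
- D (194/14 per unit): all 14 → value 194, running total 194.00
- C (186/36 per unit): 31 of 36 → value 31×186/36 = 160.1667, running total 354.17
Total 354.17.

354.17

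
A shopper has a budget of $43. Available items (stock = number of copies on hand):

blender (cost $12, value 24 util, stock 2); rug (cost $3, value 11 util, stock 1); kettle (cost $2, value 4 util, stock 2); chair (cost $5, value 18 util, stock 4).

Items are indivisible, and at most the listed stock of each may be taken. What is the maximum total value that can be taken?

Top feasible selections:
- 1×blender + 1×rug + 2×kettle + 4×chair: cost 39, value 115
- 2×blender + 1×rug + 3×chair: cost 42, value 113
- 1×blender + 1×rug + 1×kettle + 4×chair: cost 37, value 111
Best: 115 util.

115 util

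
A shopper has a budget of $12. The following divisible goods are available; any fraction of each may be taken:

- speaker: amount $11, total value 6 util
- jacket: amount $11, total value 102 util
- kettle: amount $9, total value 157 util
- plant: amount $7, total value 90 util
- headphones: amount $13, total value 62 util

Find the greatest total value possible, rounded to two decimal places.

195.57

Take in order of value per unit:
- kettle (157/9 per unit): all 9 → value 157, running total 157.00
- plant (90/7 per unit): 3 of 7 → value 3×90/7 = 38.5714, running total 195.57
Total 195.57.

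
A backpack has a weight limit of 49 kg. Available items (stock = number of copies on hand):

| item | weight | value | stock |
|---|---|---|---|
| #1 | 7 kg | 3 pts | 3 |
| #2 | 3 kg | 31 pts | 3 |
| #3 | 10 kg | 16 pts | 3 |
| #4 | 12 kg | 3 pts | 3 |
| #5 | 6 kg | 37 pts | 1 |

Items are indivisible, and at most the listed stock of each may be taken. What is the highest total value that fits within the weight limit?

Top feasible selections:
- 3×#2 + 3×#3 + 1×#5: weight 45, value 178
- 2×#1 + 3×#2 + 2×#3 + 1×#5: weight 49, value 168
Best: 178 pts.

178 pts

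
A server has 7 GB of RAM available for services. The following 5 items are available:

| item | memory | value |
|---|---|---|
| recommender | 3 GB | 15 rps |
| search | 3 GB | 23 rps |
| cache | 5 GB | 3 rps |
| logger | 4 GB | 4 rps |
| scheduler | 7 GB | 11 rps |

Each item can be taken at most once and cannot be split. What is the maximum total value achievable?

38 rps

Check high-value combinations within 7 GB:
- recommender+search: memory 3+3=6, value 15+23=38
- search+logger: memory 3+4=7, value 23+4=27
- search: memory 3, value 23
Best: 38 rps.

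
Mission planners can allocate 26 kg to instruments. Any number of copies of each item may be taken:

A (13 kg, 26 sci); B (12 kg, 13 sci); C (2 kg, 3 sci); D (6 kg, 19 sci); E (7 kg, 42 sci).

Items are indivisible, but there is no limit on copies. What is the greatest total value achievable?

Best value-per-unit is E at 42/7; filling with it alone gives 3×42 = 126.
Optimal mix: 2×C + 3×E → mass 25, value 132.

132 sci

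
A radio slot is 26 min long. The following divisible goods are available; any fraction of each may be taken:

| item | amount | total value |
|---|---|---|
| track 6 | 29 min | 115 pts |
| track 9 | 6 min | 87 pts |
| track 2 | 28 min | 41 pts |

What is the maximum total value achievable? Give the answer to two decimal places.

166.31

Take in order of value per unit:
- track 9 (87/6 per unit): all 6 → value 87, running total 87.00
- track 6 (115/29 per unit): 20 of 29 → value 20×115/29 = 79.3103, running total 166.31
Total 166.31.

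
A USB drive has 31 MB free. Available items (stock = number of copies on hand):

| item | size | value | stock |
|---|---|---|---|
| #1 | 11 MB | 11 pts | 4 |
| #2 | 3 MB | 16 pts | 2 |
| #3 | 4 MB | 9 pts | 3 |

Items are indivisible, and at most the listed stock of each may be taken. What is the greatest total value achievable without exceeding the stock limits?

70 pts

Top feasible selections:
- 1×#1 + 2×#2 + 3×#3: size 29, value 70
- 1×#1 + 2×#2 + 2×#3: size 25, value 61
Best: 70 pts.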